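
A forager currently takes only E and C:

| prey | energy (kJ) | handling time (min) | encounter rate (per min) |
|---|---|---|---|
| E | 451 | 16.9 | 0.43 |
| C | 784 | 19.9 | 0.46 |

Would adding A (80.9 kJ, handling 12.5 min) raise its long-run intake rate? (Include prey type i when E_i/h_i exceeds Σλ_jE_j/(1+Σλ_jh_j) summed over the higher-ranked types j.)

No

On E and C alone, R = ΣλE/(1+Σλh) = 554.6/17.42 = 31.83 kJ/min.
Profitability of A: 80.9/12.5 = 6.472 kJ/min.
Since 6.472 < R, time spent handling A is better spent searching.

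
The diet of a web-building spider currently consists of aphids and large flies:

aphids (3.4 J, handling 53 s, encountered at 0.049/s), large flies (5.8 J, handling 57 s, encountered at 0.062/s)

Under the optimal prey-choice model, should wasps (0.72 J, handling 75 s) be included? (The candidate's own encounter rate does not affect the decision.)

No

Current rate: (0.049×3.4 + 0.062×5.8)/(1 + 0.049×53 + 0.062×57) = 0.07379 J/s.
Profitability of wasps: 0.72/75 = 0.0096 J/s.
Since 0.0096 < R, time spent handling wasps is better spent searching.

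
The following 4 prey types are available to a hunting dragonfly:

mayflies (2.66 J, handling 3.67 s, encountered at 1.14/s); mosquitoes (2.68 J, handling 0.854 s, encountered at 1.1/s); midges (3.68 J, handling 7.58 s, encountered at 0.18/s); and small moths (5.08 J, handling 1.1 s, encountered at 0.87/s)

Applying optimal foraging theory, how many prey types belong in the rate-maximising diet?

Profitabilities (E/h, J/s): small moths 4.62, mosquitoes 3.14, mayflies 0.725, midges 0.485. Add prey in this order while the next type's profitability exceeds the intake rate on those already taken.
Rate on top 1: 2.258. mosquitoes: 3.14 > 2.258 → include.
Rate on top 2: 2.544. mayflies: 0.725 < 2.544 → exclude; stop.
Optimal diet: small moths, mosquitoes — 2 of 4 types.

2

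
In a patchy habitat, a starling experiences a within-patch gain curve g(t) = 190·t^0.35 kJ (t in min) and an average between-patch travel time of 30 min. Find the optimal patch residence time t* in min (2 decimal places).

16.15 min

By the marginal value theorem, leave when the instantaneous gain rate g'(t) equals the habitat-wide average g(t)/(T + t).
g'(t) = 0.35·190·t^-0.65. Setting 0.35·190·t^-0.65 = 190·t^0.35/(30+t) gives 0.35(30+t) = t, so 0.65·t = 0.35×30.
t* = 0.35×30/0.65 = 16.15 min.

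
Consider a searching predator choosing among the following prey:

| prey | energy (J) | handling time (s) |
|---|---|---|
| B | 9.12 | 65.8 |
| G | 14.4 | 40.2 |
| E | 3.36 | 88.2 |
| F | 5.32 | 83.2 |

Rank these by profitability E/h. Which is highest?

G

In descending order of E/h:
G: 14.4/40.2 = 0.358 J/s
B: 9.12/65.8 = 0.139 J/s
F: 5.32/83.2 = 0.0639 J/s
E: 3.36/88.2 = 0.0381 J/s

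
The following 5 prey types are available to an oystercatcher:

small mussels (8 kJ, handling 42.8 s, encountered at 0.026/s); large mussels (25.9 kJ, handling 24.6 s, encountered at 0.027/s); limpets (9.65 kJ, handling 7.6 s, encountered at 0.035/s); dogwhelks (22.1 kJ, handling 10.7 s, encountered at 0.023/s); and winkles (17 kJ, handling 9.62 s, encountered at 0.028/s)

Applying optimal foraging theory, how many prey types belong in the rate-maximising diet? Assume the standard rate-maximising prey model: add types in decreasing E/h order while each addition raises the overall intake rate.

4

Rank by E/h (kJ/s): dogwhelks 2.07, winkles 1.77, limpets 1.27, large mussels 1.05, small mussels 0.187. Include each in turn until the next type's E/h falls below the running intake rate.
Rate on top 1: 0.4079. winkles: 1.77 > 0.4079 → include.
Rate on top 2: 0.6495. limpets: 1.27 > 0.6495 → include.
Rate on top 3: 0.7421. large mussels: 1.05 > 0.7421 → include.
Rate on top 4: 0.8265. small mussels: 0.187 < 0.8265 → exclude; stop.
Optimal diet: dogwhelks, winkles, limpets, large mussels — 4 of 5 types.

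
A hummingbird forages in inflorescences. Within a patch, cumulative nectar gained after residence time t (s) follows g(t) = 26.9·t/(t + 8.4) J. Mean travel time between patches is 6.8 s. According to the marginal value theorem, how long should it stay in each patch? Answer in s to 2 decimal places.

7.56 s

Maximise g(t)/(T+t): set derivative to zero → g'(t)(T+t) = g(t).
g'(t) = 26.9·8.4/(t + 8.4)². Setting 26.9·8.4/(t+8.4)² = 26.9t/[(t+8.4)(6.8+t)] gives 8.4(6.8+t) = t(t+8.4), so t² = 8.4×6.8 = 57.12.
t* = √57.12 = 7.558 s.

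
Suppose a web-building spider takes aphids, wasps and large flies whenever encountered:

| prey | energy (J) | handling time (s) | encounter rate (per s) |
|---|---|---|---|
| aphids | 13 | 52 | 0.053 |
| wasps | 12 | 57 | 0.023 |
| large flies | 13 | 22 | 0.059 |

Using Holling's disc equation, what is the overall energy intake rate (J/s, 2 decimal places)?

R = (0.053×13 + 0.023×12 + 0.059×13) / (1 + 0.053×52 + 0.023×57 + 0.059×22) = 1.732/6.365 = 0.2721 J/s.

0.27 J/s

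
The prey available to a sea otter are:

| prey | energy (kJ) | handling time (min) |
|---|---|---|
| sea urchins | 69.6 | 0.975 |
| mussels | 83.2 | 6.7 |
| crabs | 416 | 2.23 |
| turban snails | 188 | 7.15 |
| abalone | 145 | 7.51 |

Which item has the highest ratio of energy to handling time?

crabs

In descending order of E/h:
crabs: 416/2.23 = 187 kJ/min
sea urchins: 69.6/0.975 = 71.4 kJ/min
turban snails: 188/7.15 = 26.3 kJ/min
abalone: 145/7.51 = 19.3 kJ/min
mussels: 83.2/6.7 = 12.4 kJ/min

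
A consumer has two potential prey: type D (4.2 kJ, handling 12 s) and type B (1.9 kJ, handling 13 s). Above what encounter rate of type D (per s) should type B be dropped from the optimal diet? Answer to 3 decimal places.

0.060 per s

The zero-one rule: include type B iff E₂/h₂ > λE₁/(1+λh₁). Equality gives the switch point.
λE₁h₂ = E₂ + λE₂h₁ ⇒ λ = E₂/(E₁h₂ − E₂h₁) = 1.9/(54.6 − 22.8) = 0.05975 per s.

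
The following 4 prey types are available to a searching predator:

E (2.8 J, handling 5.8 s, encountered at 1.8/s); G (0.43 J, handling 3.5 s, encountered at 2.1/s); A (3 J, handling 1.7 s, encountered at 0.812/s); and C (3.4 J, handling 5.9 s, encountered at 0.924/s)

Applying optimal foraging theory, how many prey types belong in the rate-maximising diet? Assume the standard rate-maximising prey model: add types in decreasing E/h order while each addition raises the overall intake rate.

1

Profitabilities (E/h, J/s): A 1.76, C 0.576, E 0.483, G 0.123. Add prey in this order while the next type's profitability exceeds the intake rate on those already taken.
Rate on top 1: 1.023. C: 0.576 < 1.023 → exclude; stop.
Optimal diet: A — 1 of 4 types.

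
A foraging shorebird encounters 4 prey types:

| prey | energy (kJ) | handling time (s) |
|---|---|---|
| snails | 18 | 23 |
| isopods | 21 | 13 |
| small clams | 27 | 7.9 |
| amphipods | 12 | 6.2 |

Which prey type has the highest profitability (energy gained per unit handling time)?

small clams

Profitability E/h (kJ/s): snails = 18/23 = 0.783, isopods = 21/13 = 1.62, small clams = 27/7.9 = 3.42, amphipods = 12/6.2 = 1.94.
Ranked: small clams > amphipods > isopods > snails.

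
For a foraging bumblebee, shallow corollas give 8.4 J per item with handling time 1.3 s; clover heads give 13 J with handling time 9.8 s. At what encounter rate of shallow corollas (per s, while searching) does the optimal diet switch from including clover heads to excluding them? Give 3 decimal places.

At the threshold, the rate on shallow corollas alone equals the profitability of clover heads: λ·8.4/(1 + λ·1.3) = 13/9.8 = 1.327.
Rearranging, λ(8.4 − 1.327×1.3) = 1.327, so λ = 1.327/6.676 = 0.1987 per s.

0.199 per s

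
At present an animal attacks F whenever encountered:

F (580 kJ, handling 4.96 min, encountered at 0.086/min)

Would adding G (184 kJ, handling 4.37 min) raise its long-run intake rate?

Yes

Current rate: (0.086×580)/(1 + 0.086×4.96) = 34.97 kJ/min.
G: E/h = 184/4.37 = 42.11 kJ/min.
Since 42.11 > R, including G increases the long-run rate.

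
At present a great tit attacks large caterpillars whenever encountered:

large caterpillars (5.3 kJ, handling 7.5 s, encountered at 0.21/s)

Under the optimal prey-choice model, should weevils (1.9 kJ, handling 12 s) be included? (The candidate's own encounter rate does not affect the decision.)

Intake rate on the current diet: R = (0.21×5.3) / (1 + 0.21×7.5) = 1.113/2.575 = 0.4322 kJ/s.
weevils: E/h = 1.9/12 = 0.1583 kJ/s.
Since 0.1583 < R, time spent handling weevils is better spent searching.

No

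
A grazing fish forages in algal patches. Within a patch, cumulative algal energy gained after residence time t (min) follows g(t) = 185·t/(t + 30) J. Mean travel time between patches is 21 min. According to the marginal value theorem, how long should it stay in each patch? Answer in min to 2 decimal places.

Maximise g(t)/(T+t): set derivative to zero → g'(t)(T+t) = g(t).
g'(t) = 185·30/(t + 30)². Setting 185·30/(t+30)² = 185t/[(t+30)(21+t)] gives 30(21+t) = t(t+30), so t² = 30×21 = 630.
t* = √630 = 25.1 min.

25.10 min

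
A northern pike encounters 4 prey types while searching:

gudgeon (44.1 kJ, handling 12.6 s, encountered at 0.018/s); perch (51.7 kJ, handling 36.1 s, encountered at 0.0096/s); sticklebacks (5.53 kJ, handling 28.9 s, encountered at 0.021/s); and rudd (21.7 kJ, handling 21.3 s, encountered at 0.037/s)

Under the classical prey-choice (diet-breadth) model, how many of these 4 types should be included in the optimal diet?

3

E/h in descending order: gudgeon 3.5, perch 1.43, rudd 1.02, sticklebacks 0.191 kJ/s. The optimal diet is the largest prefix of this list for which every included type satisfies E_i/h_i > R on the types above it.
Rate on top 1: 0.647. perch: 1.43 > 0.647 → include.
Rate on top 2: 0.82. rudd: 1.02 > 0.82 → include.
Rate on top 3: 0.8863. sticklebacks: 0.191 < 0.8863 → exclude; stop.
Optimal diet: gudgeon, perch, rudd — 3 of 4 types.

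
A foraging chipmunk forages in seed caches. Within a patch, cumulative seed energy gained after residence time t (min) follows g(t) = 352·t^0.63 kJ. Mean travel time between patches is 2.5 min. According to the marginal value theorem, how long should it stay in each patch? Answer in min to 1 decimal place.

4.3 min

Optimal t* satisfies g'(t*) = g(t*)/(T + t*).
g'(t) = 0.63·352·t^-0.37. Setting 0.63·352·t^-0.37 = 352·t^0.63/(2.5+t) gives 0.63(2.5+t) = t, so 0.37·t = 0.63×2.5.
t* = 0.63×2.5/0.37 = 4.257 min.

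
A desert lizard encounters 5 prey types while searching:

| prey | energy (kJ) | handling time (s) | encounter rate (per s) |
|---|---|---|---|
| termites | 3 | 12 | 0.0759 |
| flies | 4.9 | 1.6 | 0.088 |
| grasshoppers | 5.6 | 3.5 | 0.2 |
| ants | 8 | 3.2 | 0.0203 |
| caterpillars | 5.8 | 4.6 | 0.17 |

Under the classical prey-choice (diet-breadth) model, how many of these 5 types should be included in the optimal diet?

4

Rank by E/h (kJ/s): flies 3.06, ants 2.5, grasshoppers 1.6, caterpillars 1.26, termites 0.25. Include each in turn until the next type's E/h falls below the running intake rate.
Rate on top 1: 0.378. ants: 2.5 > 0.378 → include.
Rate on top 2: 0.4923. grasshoppers: 1.6 > 0.4923 → include.
Rate on top 3: 0.8992. caterpillars: 1.26 > 0.8992 → include.
Rate on top 4: 1.004. termites: 0.25 < 1.004 → exclude; stop.
Optimal diet: flies, ants, grasshoppers, caterpillars — 4 of 5 types.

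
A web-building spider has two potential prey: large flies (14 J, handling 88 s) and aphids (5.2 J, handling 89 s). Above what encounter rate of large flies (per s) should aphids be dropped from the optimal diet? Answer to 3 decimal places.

Drop aphids once their profitability E₂/h₂ falls below the rate achievable on large flies alone: E₂/h₂ = λE₁/(1 + λh₁).
Solve for λ: λE₁h₂ = E₂(1 + λh₁) → λ(E₁h₂ − E₂h₁) = E₂ → λ = E₂/(E₁h₂ − E₂h₁).
λ = 5.2/(14×89 − 5.2×88) = 5.2/788.4 = 0.006596 per s.

0.007 per s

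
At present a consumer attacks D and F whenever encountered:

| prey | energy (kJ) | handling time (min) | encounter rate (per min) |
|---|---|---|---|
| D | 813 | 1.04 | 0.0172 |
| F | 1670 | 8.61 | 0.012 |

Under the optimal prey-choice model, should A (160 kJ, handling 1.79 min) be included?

Yes

Current rate: (0.0172×813 + 0.012×1670)/(1 + 0.0172×1.04 + 0.012×8.61) = 30.35 kJ/min.
Profitability of A: 160/1.79 = 89.39 kJ/min.
89.39 > 30.35, so adding A raises the average — include it.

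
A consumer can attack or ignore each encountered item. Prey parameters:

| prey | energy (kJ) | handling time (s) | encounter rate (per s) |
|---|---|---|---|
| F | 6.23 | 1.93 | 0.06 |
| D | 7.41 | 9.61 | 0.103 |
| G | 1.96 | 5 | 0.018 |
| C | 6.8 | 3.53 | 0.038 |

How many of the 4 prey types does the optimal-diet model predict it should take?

Profitabilities (E/h, kJ/s): F 3.23, C 1.93, D 0.771, G 0.392. Add prey in this order while the next type's profitability exceeds the intake rate on those already taken.
Rate on top 1: 0.335. C: 1.93 > 0.335 → include.
Rate on top 2: 0.5058. D: 0.771 > 0.5058 → include.
Rate on top 3: 0.623. G: 0.392 < 0.623 → exclude; stop.
Optimal diet: F, C, D — 3 of 4 types.

3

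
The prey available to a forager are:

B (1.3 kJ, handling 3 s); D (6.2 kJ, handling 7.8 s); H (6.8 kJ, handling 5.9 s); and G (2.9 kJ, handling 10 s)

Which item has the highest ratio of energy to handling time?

H

In descending order of E/h:
H: 6.8/5.9 = 1.15 kJ/s
D: 6.2/7.8 = 0.795 kJ/s
B: 1.3/3 = 0.433 kJ/s
G: 2.9/10 = 0.29 kJ/s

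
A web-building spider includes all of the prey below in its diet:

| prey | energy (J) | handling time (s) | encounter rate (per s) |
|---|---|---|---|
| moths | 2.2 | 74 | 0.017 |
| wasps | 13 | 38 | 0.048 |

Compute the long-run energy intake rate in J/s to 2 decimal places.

R = Σλ_iE_i / (1 + Σλ_ih_i)
Numerator: 0.017×2.2 + 0.048×13 = 0.6614
Denominator: 1 + 0.017×74 + 0.048×38 = 4.082
R = 0.6614/4.082 = 0.162 J/s

0.16 J/s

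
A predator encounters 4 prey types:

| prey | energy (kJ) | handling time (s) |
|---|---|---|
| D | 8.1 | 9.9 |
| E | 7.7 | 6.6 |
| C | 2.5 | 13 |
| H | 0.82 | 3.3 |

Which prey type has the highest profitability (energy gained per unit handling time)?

Profitability E/h (kJ/s): D = 8.1/9.9 = 0.818, E = 7.7/6.6 = 1.17, C = 2.5/13 = 0.192, H = 0.82/3.3 = 0.248.
Ranked: E > D > H > C.

E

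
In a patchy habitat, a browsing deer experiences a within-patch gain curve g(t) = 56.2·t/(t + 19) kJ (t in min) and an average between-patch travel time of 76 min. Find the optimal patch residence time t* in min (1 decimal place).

Optimal t* satisfies g'(t*) = g(t*)/(T + t*).
g'(t) = 56.2·19/(t + 19)². Setting 56.2·19/(t+19)² = 56.2t/[(t+19)(76+t)] gives 19(76+t) = t(t+19), so t² = 19×76 = 1444.
t* = √1444 = 38 min.

38.0 min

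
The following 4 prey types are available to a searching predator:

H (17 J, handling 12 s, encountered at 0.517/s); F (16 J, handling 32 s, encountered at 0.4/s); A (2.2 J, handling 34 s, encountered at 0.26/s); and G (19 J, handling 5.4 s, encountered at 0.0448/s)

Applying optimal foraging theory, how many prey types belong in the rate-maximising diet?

2

Rank by E/h (J/s): G 3.52, H 1.42, F 0.5, A 0.0647. Include each in turn until the next type's E/h falls below the running intake rate.
Rate on top 1: 0.6854. H: 1.42 > 0.6854 → include.
Rate on top 2: 1.295. F: 0.5 < 1.295 → exclude; stop.
Optimal diet: G, H — 2 of 4 types.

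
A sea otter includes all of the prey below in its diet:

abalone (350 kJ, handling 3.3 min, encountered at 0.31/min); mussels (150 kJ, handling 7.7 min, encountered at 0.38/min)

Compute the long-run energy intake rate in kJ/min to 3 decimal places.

33.441 kJ/min

R = Σλ_iE_i / (1 + Σλ_ih_i)
Numerator: 0.31×350 + 0.38×150 = 165.5
Denominator: 1 + 0.31×3.3 + 0.38×7.7 = 4.949
R = 165.5/4.949 = 33.44 kJ/min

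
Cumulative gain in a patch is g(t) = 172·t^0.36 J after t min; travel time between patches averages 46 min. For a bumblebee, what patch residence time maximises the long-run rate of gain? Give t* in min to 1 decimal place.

25.9 min

Optimal t* satisfies g'(t*) = g(t*)/(T + t*).
g'(t) = 0.36·172·t^-0.64. Setting 0.36·172·t^-0.64 = 172·t^0.36/(46+t) gives 0.36(46+t) = t, so 0.64·t = 0.36×46.
t* = 0.36×46/0.64 = 25.87 min.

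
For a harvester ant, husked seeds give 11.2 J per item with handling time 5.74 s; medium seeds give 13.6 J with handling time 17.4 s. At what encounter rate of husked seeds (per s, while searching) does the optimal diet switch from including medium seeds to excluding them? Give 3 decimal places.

Drop medium seeds once their profitability E₂/h₂ falls below the rate achievable on husked seeds alone: E₂/h₂ = λE₁/(1 + λh₁).
Solve for λ: λE₁h₂ = E₂(1 + λh₁) → λ(E₁h₂ − E₂h₁) = E₂ → λ = E₂/(E₁h₂ − E₂h₁).
λ = 13.6/(11.2×17.4 − 13.6×5.74) = 13.6/116.8 = 0.1164 per s.

0.116 per s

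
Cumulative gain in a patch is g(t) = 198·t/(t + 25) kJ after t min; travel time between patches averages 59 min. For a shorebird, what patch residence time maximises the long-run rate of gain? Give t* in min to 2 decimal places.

Maximise g(t)/(T+t): set derivative to zero → g'(t)(T+t) = g(t).
g'(t) = 198·25/(t + 25)². Setting 198·25/(t+25)² = 198t/[(t+25)(59+t)] gives 25(59+t) = t(t+25), so t² = 25×59 = 1475.
t* = √1475 = 38.41 min.

38.41 min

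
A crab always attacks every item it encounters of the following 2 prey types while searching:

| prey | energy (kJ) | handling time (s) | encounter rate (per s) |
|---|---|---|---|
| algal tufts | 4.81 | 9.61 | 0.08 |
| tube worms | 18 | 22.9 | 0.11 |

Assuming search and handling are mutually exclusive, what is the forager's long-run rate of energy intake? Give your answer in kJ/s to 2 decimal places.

R = Σλ_iE_i / (1 + Σλ_ih_i)
Numerator: 0.08×4.81 + 0.11×18 = 2.365
Denominator: 1 + 0.08×9.61 + 0.11×22.9 = 4.288
R = 2.365/4.288 = 0.5515 kJ/s

0.55 kJ/s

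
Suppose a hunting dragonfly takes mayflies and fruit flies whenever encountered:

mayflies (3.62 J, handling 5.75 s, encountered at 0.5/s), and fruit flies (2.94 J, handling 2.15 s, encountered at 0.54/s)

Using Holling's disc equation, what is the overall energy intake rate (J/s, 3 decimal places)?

R = Σλ_iE_i / (1 + Σλ_ih_i)
Numerator: 0.5×3.62 + 0.54×2.94 = 3.398
Denominator: 1 + 0.5×5.75 + 0.54×2.15 = 5.036
R = 3.398/5.036 = 0.6747 J/s

0.675 J/s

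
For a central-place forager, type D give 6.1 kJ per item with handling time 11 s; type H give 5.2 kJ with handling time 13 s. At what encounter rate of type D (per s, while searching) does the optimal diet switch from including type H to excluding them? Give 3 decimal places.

0.235 per s

At the threshold, the rate on type D alone equals the profitability of type H: λ·6.1/(1 + λ·11) = 5.2/13 = 0.4.
Rearranging, λ(6.1 − 0.4×11) = 0.4, so λ = 0.4/1.7 = 0.2353 per s.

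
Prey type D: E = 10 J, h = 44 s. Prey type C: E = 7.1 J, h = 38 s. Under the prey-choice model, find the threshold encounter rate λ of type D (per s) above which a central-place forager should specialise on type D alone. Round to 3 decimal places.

Drop type C once their profitability E₂/h₂ falls below the rate achievable on type D alone: E₂/h₂ = λE₁/(1 + λh₁).
Solve for λ: λE₁h₂ = E₂(1 + λh₁) → λ(E₁h₂ − E₂h₁) = E₂ → λ = E₂/(E₁h₂ − E₂h₁).
λ = 7.1/(10×38 − 7.1×44) = 7.1/67.6 = 0.105 per s.

0.105 per s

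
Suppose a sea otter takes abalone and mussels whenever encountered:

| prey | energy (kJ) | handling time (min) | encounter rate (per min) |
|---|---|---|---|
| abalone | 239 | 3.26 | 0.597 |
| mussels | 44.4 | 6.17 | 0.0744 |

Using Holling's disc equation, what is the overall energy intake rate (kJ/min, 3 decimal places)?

42.871 kJ/min

R = (0.597×239 + 0.0744×44.4) / (1 + 0.597×3.26 + 0.0744×6.17) = 146/3.405 = 42.87 kJ/min.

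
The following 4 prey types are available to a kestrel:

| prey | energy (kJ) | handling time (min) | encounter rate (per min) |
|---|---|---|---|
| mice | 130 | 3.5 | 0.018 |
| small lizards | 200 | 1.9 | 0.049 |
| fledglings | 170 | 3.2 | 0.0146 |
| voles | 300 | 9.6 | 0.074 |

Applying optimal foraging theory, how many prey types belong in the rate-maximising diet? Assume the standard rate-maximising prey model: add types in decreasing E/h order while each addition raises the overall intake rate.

E/h in descending order: small lizards 105, fledglings 53.1, mice 37.1, voles 31.2 kJ/min. The optimal diet is the largest prefix of this list for which every included type satisfies E_i/h_i > R on the types above it.
Rate on top 1: 8.965. fledglings: 53.1 > 8.965 → include.
Rate on top 2: 10.78. mice: 37.1 > 10.78 → include.
Rate on top 3: 12.16. voles: 31.2 > 12.16 → include.
Optimal diet: small lizards, fledglings, mice, voles — 4 of 4 types.

4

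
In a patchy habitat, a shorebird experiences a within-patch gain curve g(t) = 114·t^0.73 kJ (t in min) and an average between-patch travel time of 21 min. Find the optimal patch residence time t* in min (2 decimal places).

56.78 min

Maximise g(t)/(T+t): set derivative to zero → g'(t)(T+t) = g(t).
g'(t) = 0.73·114·t^-0.27. Setting 0.73·114·t^-0.27 = 114·t^0.73/(21+t) gives 0.73(21+t) = t, so 0.27·t = 0.73×21.
t* = 0.73×21/0.27 = 56.78 min.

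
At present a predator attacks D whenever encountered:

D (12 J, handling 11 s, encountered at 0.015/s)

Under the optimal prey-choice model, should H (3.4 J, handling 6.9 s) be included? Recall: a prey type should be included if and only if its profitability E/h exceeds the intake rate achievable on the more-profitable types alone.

Current rate: (0.015×12)/(1 + 0.015×11) = 0.1545 J/s.
Profitability of H: 3.4/6.9 = 0.4928 J/s.
0.4928 > 0.1545, so adding H raises the average — include it.

Yes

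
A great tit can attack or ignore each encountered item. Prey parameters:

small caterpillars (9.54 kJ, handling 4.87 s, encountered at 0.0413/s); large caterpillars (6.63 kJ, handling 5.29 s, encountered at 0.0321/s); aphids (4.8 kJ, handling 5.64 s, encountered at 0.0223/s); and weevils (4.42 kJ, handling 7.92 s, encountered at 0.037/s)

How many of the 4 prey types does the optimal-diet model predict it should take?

E/h in descending order: small caterpillars 1.96, large caterpillars 1.25, aphids 0.851, weevils 0.558 kJ/s. The optimal diet is the largest prefix of this list for which every included type satisfies E_i/h_i > R on the types above it.
Rate on top 1: 0.328. large caterpillars: 1.25 > 0.328 → include.
Rate on top 2: 0.4426. aphids: 0.851 > 0.4426 → include.
Rate on top 3: 0.477. weevils: 0.558 > 0.477 → include.
Optimal diet: small caterpillars, large caterpillars, aphids, weevils — 4 of 4 types.

4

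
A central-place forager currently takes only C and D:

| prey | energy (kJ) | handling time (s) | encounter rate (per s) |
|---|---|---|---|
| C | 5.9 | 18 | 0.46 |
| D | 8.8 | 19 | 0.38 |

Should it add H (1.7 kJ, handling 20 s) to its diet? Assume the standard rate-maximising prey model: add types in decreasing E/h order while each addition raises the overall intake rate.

No

Intake rate on the current diet: R = (0.46×5.9 + 0.38×8.8) / (1 + 0.46×18 + 0.38×19) = 6.058/16.5 = 0.3672 kJ/s.
H: E/h = 1.7/20 = 0.085 kJ/s.
0.085 < 0.3672, so adding H would lower the average — exclude it.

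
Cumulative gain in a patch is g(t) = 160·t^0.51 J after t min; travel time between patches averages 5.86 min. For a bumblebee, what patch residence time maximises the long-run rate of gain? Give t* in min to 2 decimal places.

Maximise g(t)/(T+t): set derivative to zero → g'(t)(T+t) = g(t).
g'(t) = 0.51·160·t^-0.49. Setting 0.51·160·t^-0.49 = 160·t^0.51/(5.86+t) gives 0.51(5.86+t) = t, so 0.49·t = 0.51×5.86.
t* = 0.51×5.86/0.49 = 6.099 min.

6.10 min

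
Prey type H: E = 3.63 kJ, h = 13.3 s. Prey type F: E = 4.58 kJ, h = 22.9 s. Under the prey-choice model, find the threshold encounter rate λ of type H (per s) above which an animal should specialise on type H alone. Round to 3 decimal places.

At the threshold, the rate on type H alone equals the profitability of type F: λ·3.63/(1 + λ·13.3) = 4.58/22.9 = 0.2.
Rearranging, λ(3.63 − 0.2×13.3) = 0.2, so λ = 0.2/0.97 = 0.2062 per s.

0.206 per s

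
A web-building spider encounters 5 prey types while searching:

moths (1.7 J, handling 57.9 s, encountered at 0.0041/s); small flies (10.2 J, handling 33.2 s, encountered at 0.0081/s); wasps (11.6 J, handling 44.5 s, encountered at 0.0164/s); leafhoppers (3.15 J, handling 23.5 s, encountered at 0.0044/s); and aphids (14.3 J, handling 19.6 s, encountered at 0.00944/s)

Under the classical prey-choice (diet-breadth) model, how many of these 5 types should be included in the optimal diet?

3

E/h in descending order: aphids 0.73, small flies 0.307, wasps 0.261, leafhoppers 0.134, moths 0.0294 J/s. The optimal diet is the largest prefix of this list for which every included type satisfies E_i/h_i > R on the types above it.
Rate on top 1: 0.1139. small flies: 0.307 > 0.1139 → include.
Rate on top 2: 0.1497. wasps: 0.261 > 0.1497 → include.
Rate on top 3: 0.1868. leafhoppers: 0.134 < 0.1868 → exclude; stop.
Optimal diet: aphids, small flies, wasps — 3 of 5 types.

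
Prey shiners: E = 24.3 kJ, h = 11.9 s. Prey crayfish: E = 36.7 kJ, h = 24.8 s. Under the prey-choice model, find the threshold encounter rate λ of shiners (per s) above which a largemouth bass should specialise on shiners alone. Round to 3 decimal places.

0.221 per s

Drop crayfish once their profitability E₂/h₂ falls below the rate achievable on shiners alone: E₂/h₂ = λE₁/(1 + λh₁).
Solve for λ: λE₁h₂ = E₂(1 + λh₁) → λ(E₁h₂ − E₂h₁) = E₂ → λ = E₂/(E₁h₂ − E₂h₁).
λ = 36.7/(24.3×24.8 − 36.7×11.9) = 36.7/165.9 = 0.2212 per s.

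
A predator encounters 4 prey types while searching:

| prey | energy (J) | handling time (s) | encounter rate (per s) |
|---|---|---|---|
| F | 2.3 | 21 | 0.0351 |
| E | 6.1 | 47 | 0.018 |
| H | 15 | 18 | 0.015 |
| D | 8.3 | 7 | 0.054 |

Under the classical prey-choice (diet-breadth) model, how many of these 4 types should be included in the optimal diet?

2

Rank by E/h (J/s): D 1.19, H 0.833, E 0.13, F 0.11. Include each in turn until the next type's E/h falls below the running intake rate.
Rate on top 1: 0.3253. H: 0.833 > 0.3253 → include.
Rate on top 2: 0.4085. E: 0.13 < 0.4085 → exclude; stop.
Optimal diet: D, H — 2 of 4 types.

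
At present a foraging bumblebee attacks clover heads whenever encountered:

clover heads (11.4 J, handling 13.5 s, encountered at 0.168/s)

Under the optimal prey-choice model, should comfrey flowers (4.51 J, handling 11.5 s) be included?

On clover heads alone, R = ΣλE/(1+Σλh) = 1.915/3.268 = 0.586 J/s.
comfrey flowers: E/h = 4.51/11.5 = 0.3922 J/s.
Since 0.3922 < R, time spent handling comfrey flowers is better spent searching.

No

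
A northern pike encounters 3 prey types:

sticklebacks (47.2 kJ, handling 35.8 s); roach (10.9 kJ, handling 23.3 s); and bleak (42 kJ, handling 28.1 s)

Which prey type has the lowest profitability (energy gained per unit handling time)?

roach

Profitability E/h (kJ/s): sticklebacks = 47.2/35.8 = 1.32, roach = 10.9/23.3 = 0.468, bleak = 42/28.1 = 1.49.
Ranked: bleak > sticklebacks > roach.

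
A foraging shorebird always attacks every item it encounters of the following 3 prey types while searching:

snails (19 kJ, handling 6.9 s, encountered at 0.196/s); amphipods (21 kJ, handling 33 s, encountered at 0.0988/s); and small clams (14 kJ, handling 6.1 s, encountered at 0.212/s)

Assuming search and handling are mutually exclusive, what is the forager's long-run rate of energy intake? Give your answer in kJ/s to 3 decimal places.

Energy encountered per unit search time: 0.196×19 + 0.0988×21 + 0.212×14 = 8.767 kJ/s.
Handling time per unit search time: 0.196×6.9 + 0.0988×33 + 0.212×6.1 = 5.906.
Rate = 8.767/(1 + 5.906) = 1.269 kJ/s.

1.269 kJ/s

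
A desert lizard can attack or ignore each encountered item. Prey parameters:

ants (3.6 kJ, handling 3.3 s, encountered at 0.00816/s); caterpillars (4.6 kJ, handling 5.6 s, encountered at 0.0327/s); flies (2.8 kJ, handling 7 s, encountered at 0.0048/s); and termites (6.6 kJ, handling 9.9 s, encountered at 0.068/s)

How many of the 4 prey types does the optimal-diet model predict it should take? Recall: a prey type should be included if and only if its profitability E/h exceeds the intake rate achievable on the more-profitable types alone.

4

Rank by E/h (kJ/s): ants 1.09, caterpillars 0.821, termites 0.667, flies 0.4. Include each in turn until the next type's E/h falls below the running intake rate.
Rate on top 1: 0.02861. caterpillars: 0.821 > 0.02861 → include.
Rate on top 2: 0.1486. termites: 0.667 > 0.1486 → include.
Rate on top 3: 0.3338. flies: 0.4 > 0.3338 → include.
Optimal diet: ants, caterpillars, termites, flies — 4 of 4 types.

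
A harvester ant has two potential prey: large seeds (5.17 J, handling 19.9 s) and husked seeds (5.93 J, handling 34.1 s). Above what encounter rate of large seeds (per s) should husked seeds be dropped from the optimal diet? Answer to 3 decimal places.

Drop husked seeds once their profitability E₂/h₂ falls below the rate achievable on large seeds alone: E₂/h₂ = λE₁/(1 + λh₁).
Solve for λ: λE₁h₂ = E₂(1 + λh₁) → λ(E₁h₂ − E₂h₁) = E₂ → λ = E₂/(E₁h₂ − E₂h₁).
λ = 5.93/(5.17×34.1 − 5.93×19.9) = 5.93/58.29 = 0.1017 per s.

0.102 per s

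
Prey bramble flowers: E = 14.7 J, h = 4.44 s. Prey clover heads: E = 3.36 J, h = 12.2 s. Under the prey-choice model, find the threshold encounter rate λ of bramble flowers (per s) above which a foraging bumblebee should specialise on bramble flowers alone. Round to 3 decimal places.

0.020 per s

The zero-one rule: include clover heads iff E₂/h₂ > λE₁/(1+λh₁). Equality gives the switch point.
λE₁h₂ = E₂ + λE₂h₁ ⇒ λ = E₂/(E₁h₂ − E₂h₁) = 3.36/(179.3 − 14.92) = 0.02044 per s.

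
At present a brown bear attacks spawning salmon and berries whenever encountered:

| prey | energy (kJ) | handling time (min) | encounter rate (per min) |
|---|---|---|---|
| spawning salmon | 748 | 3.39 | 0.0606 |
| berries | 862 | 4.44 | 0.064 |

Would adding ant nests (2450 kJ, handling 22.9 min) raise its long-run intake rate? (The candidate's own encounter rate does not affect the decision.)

On spawning salmon and berries alone, R = ΣλE/(1+Σλh) = 100.5/1.49 = 67.47 kJ/min.
ant nests: E/h = 2450/22.9 = 107 kJ/min.
Since 107 > R, including ant nests increases the long-run rate.

Yes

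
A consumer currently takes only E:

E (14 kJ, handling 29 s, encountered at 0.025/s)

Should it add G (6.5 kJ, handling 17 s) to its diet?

On E alone, R = ΣλE/(1+Σλh) = 0.35/1.725 = 0.2029 kJ/s.
G: E/h = 6.5/17 = 0.3824 kJ/s.
0.3824 > 0.2029, so adding G raises the average — include it.

Yes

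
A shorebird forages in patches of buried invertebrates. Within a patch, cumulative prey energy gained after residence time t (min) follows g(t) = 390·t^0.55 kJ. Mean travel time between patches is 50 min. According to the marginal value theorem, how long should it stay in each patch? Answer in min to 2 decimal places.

Maximise g(t)/(T+t): set derivative to zero → g'(t)(T+t) = g(t).
g'(t) = 0.55·390·t^-0.45. Setting 0.55·390·t^-0.45 = 390·t^0.55/(50+t) gives 0.55(50+t) = t, so 0.45·t = 0.55×50.
t* = 0.55×50/0.45 = 61.11 min.

61.11 min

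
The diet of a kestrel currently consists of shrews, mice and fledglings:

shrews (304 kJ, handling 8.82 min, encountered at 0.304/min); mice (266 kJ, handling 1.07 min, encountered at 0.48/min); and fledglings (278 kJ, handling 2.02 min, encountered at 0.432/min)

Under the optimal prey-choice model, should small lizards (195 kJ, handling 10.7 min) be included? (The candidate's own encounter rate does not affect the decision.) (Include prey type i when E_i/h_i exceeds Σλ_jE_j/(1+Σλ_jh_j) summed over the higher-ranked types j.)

No

On shrews, mice and fledglings alone, R = ΣλE/(1+Σλh) = 340.2/5.068 = 67.13 kJ/min.
Profitability of small lizards: 195/10.7 = 18.22 kJ/min.
Since 18.22 < R, time spent handling small lizards is better spent searching.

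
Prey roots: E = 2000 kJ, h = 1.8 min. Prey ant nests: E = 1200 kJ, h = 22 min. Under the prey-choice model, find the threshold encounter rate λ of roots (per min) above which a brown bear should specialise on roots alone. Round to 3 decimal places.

At the threshold, the rate on roots alone equals the profitability of ant nests: λ·2000/(1 + λ·1.8) = 1200/22 = 54.55.
Rearranging, λ(2000 − 54.55×1.8) = 54.55, so λ = 54.55/1902 = 0.02868 per min.

0.029 per min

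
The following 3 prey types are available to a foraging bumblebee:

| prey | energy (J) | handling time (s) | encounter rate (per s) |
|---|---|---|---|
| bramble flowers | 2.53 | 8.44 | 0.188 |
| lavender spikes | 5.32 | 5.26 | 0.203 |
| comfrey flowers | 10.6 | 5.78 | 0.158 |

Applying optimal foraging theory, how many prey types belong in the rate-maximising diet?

2

Rank by E/h (J/s): comfrey flowers 1.83, lavender spikes 1.01, bramble flowers 0.3. Include each in turn until the next type's E/h falls below the running intake rate.
Rate on top 1: 0.8754. lavender spikes: 1.01 > 0.8754 → include.
Rate on top 2: 0.9241. bramble flowers: 0.3 < 0.9241 → exclude; stop.
Optimal diet: comfrey flowers, lavender spikes — 2 of 3 types.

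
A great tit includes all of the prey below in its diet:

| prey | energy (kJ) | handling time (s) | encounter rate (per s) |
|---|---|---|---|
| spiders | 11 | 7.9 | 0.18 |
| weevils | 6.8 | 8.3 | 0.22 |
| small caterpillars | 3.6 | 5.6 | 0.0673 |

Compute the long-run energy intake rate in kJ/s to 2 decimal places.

Energy encountered per unit search time: 0.18×11 + 0.22×6.8 + 0.0673×3.6 = 3.718 kJ/s.
Handling time per unit search time: 0.18×7.9 + 0.22×8.3 + 0.0673×5.6 = 3.625.
Rate = 3.718/(1 + 3.625) = 0.804 kJ/s.

0.80 kJ/s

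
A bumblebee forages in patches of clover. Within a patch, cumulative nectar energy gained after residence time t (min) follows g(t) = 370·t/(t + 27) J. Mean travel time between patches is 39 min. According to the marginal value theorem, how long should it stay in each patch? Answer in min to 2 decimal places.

32.45 min

By the marginal value theorem, leave when the instantaneous gain rate g'(t) equals the habitat-wide average g(t)/(T + t).
g'(t) = 370·27/(t + 27)². Setting 370·27/(t+27)² = 370t/[(t+27)(39+t)] gives 27(39+t) = t(t+27), so t² = 27×39 = 1053.
t* = √1053 = 32.45 min.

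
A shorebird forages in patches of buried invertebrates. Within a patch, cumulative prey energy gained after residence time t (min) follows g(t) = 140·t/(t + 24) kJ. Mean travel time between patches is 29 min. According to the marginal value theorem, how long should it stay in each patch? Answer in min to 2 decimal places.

26.38 min

By the marginal value theorem, leave when the instantaneous gain rate g'(t) equals the habitat-wide average g(t)/(T + t).
g'(t) = 140·24/(t + 24)². Setting 140·24/(t+24)² = 140t/[(t+24)(29+t)] gives 24(29+t) = t(t+24), so t² = 24×29 = 696.
t* = √696 = 26.38 min.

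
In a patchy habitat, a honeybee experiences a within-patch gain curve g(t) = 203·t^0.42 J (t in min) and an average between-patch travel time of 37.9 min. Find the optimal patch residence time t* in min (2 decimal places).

By the marginal value theorem, leave when the instantaneous gain rate g'(t) equals the habitat-wide average g(t)/(T + t).
g'(t) = 0.42·203·t^-0.58. Setting 0.42·203·t^-0.58 = 203·t^0.42/(37.9+t) gives 0.42(37.9+t) = t, so 0.58·t = 0.42×37.9.
t* = 0.42×37.9/0.58 = 27.44 min.

27.44 min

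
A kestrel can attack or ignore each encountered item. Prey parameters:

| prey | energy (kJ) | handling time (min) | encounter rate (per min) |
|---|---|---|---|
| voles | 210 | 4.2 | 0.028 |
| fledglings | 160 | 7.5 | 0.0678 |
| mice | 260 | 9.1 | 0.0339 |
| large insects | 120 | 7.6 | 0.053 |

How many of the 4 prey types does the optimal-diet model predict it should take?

Profitabilities (E/h, kJ/min): voles 50, mice 28.6, fledglings 21.3, large insects 15.8. Add prey in this order while the next type's profitability exceeds the intake rate on those already taken.
Rate on top 1: 5.261. mice: 28.6 > 5.261 → include.
Rate on top 2: 10.3. fledglings: 21.3 > 10.3 → include.
Rate on top 3: 13.2. large insects: 15.8 > 13.2 → include.
Optimal diet: voles, mice, fledglings, large insects — 4 of 4 types.

4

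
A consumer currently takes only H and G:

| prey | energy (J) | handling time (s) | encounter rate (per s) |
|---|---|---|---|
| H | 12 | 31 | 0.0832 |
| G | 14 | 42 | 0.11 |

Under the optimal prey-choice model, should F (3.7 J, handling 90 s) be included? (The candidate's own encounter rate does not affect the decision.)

Current rate: (0.0832×12 + 0.11×14)/(1 + 0.0832×31 + 0.11×42) = 0.3096 J/s.
F: E/h = 3.7/90 = 0.04111 J/s.
Since 0.04111 < R, time spent handling F is better spent searching.

No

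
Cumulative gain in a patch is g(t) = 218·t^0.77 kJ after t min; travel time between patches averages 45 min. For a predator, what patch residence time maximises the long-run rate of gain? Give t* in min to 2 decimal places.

150.65 min

By the marginal value theorem, leave when the instantaneous gain rate g'(t) equals the habitat-wide average g(t)/(T + t).
g'(t) = 0.77·218·t^-0.23. Setting 0.77·218·t^-0.23 = 218·t^0.77/(45+t) gives 0.77(45+t) = t, so 0.23·t = 0.77×45.
t* = 0.77×45/0.23 = 150.7 min.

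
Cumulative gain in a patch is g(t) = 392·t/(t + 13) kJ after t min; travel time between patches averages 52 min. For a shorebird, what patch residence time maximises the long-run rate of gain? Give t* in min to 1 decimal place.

26.0 min

Optimal t* satisfies g'(t*) = g(t*)/(T + t*).
g'(t) = 392·13/(t + 13)². Setting 392·13/(t+13)² = 392t/[(t+13)(52+t)] gives 13(52+t) = t(t+13), so t² = 13×52 = 676.
t* = √676 = 26 min.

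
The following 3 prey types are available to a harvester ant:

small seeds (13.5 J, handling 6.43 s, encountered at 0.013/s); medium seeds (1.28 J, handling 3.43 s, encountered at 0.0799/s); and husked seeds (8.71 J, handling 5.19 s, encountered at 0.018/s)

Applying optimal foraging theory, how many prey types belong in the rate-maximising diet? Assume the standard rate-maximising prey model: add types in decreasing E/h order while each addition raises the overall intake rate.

Profitabilities (E/h, J/s): small seeds 2.1, husked seeds 1.68, medium seeds 0.373. Add prey in this order while the next type's profitability exceeds the intake rate on those already taken.
Rate on top 1: 0.162. husked seeds: 1.68 > 0.162 → include.
Rate on top 2: 0.2823. medium seeds: 0.373 > 0.2823 → include.
Optimal diet: small seeds, husked seeds, medium seeds — 3 of 3 types.

3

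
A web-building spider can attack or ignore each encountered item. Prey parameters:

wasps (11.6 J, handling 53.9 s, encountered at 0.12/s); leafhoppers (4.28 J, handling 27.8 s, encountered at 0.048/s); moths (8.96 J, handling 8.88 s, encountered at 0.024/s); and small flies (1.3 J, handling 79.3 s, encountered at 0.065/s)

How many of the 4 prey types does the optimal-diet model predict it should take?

Rank by E/h (J/s): moths 1.01, wasps 0.215, leafhoppers 0.154, small flies 0.0164. Include each in turn until the next type's E/h falls below the running intake rate.
Rate on top 1: 0.1773. wasps: 0.215 > 0.1773 → include.
Rate on top 2: 0.2092. leafhoppers: 0.154 < 0.2092 → exclude; stop.
Optimal diet: moths, wasps — 2 of 4 types.

2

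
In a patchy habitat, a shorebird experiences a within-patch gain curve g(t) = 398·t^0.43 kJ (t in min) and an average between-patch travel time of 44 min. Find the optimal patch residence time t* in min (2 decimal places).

33.19 min

Optimal t* satisfies g'(t*) = g(t*)/(T + t*).
g'(t) = 0.43·398·t^-0.57. Setting 0.43·398·t^-0.57 = 398·t^0.43/(44+t) gives 0.43(44+t) = t, so 0.57·t = 0.43×44.
t* = 0.43×44/0.57 = 33.19 min.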